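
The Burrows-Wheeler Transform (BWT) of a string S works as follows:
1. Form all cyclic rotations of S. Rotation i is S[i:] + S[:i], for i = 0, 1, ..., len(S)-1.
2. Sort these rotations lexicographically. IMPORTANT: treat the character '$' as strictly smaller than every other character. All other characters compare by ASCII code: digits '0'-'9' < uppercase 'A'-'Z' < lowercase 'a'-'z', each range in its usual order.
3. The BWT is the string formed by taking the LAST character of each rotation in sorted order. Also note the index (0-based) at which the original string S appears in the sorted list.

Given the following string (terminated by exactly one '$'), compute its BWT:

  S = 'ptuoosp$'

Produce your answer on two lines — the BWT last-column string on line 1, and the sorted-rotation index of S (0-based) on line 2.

Answer: puos$opt
4

Derivation:
All 8 rotations (rotation i = S[i:]+S[:i]):
  rot[0] = ptuoosp$
  rot[1] = tuoosp$p
  rot[2] = uoosp$pt
  rot[3] = oosp$ptu
  rot[4] = osp$ptuo
  rot[5] = sp$ptuoo
  rot[6] = p$ptuoos
  rot[7] = $ptuoosp
Sorted (with $ < everything):
  sorted[0] = $ptuoosp  (last char: 'p')
  sorted[1] = oosp$ptu  (last char: 'u')
  sorted[2] = osp$ptuo  (last char: 'o')
  sorted[3] = p$ptuoos  (last char: 's')
  sorted[4] = ptuoosp$  (last char: '$')
  sorted[5] = sp$ptuoo  (last char: 'o')
  sorted[6] = tuoosp$p  (last char: 'p')
  sorted[7] = uoosp$pt  (last char: 't')
Last column: puos$opt
Original string S is at sorted index 4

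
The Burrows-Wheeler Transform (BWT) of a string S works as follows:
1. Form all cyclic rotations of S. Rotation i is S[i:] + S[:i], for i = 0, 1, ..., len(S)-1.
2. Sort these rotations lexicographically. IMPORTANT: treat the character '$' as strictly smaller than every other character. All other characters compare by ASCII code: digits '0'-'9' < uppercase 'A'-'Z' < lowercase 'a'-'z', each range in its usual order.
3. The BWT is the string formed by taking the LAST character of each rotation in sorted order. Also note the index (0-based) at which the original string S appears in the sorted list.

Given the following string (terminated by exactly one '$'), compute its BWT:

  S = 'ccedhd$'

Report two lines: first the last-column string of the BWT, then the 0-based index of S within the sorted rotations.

All 7 rotations (rotation i = S[i:]+S[:i]):
  rot[0] = ccedhd$
  rot[1] = cedhd$c
  rot[2] = edhd$cc
  rot[3] = dhd$cce
  rot[4] = hd$cced
  rot[5] = d$ccedh
  rot[6] = $ccedhd
Sorted (with $ < everything):
  sorted[0] = $ccedhd  (last char: 'd')
  sorted[1] = ccedhd$  (last char: '$')
  sorted[2] = cedhd$c  (last char: 'c')
  sorted[3] = d$ccedh  (last char: 'h')
  sorted[4] = dhd$cce  (last char: 'e')
  sorted[5] = edhd$cc  (last char: 'c')
  sorted[6] = hd$cced  (last char: 'd')
Last column: d$checd
Original string S is at sorted index 1

Answer: d$checd
1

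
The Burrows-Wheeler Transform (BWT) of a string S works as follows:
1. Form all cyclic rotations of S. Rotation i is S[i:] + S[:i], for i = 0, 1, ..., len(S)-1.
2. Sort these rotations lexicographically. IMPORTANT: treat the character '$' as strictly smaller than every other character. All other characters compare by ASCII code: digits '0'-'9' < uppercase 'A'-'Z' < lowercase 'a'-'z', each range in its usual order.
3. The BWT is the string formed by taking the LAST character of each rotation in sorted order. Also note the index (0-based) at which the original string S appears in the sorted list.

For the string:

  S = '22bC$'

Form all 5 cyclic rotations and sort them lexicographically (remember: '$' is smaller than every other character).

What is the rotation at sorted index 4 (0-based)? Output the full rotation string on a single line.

Answer: bC$22

Derivation:
All 5 rotations (rotation i = S[i:]+S[:i]):
  rot[0] = 22bC$
  rot[1] = 2bC$2
  rot[2] = bC$22
  rot[3] = C$22b
  rot[4] = $22bC
Sorted (with $ < everything):
  sorted[0] = $22bC
  sorted[1] = 22bC$
  sorted[2] = 2bC$2
  sorted[3] = C$22b
  sorted[4] = bC$22
sorted[4] = bC$22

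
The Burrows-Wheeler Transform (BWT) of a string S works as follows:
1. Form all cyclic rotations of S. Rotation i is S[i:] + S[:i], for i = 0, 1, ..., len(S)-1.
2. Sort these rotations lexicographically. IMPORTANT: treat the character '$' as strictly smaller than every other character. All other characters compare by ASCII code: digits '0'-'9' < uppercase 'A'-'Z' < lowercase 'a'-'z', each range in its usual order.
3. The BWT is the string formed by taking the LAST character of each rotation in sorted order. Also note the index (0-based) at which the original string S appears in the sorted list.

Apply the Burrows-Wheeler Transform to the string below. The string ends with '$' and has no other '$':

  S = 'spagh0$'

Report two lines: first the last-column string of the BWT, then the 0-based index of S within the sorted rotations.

Answer: 0hpags$
6

Derivation:
All 7 rotations (rotation i = S[i:]+S[:i]):
  rot[0] = spagh0$
  rot[1] = pagh0$s
  rot[2] = agh0$sp
  rot[3] = gh0$spa
  rot[4] = h0$spag
  rot[5] = 0$spagh
  rot[6] = $spagh0
Sorted (with $ < everything):
  sorted[0] = $spagh0  (last char: '0')
  sorted[1] = 0$spagh  (last char: 'h')
  sorted[2] = agh0$sp  (last char: 'p')
  sorted[3] = gh0$spa  (last char: 'a')
  sorted[4] = h0$spag  (last char: 'g')
  sorted[5] = pagh0$s  (last char: 's')
  sorted[6] = spagh0$  (last char: '$')
Last column: 0hpags$
Original string S is at sorted index 6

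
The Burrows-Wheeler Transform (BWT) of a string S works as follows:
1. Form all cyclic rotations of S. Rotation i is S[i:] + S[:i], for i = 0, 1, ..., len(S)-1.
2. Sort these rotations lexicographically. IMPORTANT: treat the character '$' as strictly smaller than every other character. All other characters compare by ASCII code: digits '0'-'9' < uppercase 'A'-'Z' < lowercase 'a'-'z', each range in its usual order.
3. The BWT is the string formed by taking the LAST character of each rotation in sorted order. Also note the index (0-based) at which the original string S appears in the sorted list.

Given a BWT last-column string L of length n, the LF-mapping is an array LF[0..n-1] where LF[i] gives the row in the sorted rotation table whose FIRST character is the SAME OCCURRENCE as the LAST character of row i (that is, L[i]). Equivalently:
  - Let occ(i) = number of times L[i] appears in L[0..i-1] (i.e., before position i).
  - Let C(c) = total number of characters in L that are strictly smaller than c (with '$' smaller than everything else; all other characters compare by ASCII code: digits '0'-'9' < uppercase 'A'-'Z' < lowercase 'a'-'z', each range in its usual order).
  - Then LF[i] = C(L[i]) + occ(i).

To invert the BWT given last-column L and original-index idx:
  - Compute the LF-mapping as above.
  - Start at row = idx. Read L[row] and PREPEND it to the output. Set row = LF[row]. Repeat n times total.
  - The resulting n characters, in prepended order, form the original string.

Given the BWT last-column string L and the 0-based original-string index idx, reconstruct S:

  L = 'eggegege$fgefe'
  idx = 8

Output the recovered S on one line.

LF mapping: 1 9 10 2 11 3 12 4 0 7 13 5 8 6
Walk LF starting at row 8, prepending L[row]:
  step 1: row=8, L[8]='$', prepend. Next row=LF[8]=0
  step 2: row=0, L[0]='e', prepend. Next row=LF[0]=1
  step 3: row=1, L[1]='g', prepend. Next row=LF[1]=9
  step 4: row=9, L[9]='f', prepend. Next row=LF[9]=7
  step 5: row=7, L[7]='e', prepend. Next row=LF[7]=4
  step 6: row=4, L[4]='g', prepend. Next row=LF[4]=11
  step 7: row=11, L[11]='e', prepend. Next row=LF[11]=5
  step 8: row=5, L[5]='e', prepend. Next row=LF[5]=3
  step 9: row=3, L[3]='e', prepend. Next row=LF[3]=2
  step 10: row=2, L[2]='g', prepend. Next row=LF[2]=10
  step 11: row=10, L[10]='g', prepend. Next row=LF[10]=13
  step 12: row=13, L[13]='e', prepend. Next row=LF[13]=6
  step 13: row=6, L[6]='g', prepend. Next row=LF[6]=12
  step 14: row=12, L[12]='f', prepend. Next row=LF[12]=8
Reversed output: fgeggeeegefge$

Answer: fgeggeeegefge$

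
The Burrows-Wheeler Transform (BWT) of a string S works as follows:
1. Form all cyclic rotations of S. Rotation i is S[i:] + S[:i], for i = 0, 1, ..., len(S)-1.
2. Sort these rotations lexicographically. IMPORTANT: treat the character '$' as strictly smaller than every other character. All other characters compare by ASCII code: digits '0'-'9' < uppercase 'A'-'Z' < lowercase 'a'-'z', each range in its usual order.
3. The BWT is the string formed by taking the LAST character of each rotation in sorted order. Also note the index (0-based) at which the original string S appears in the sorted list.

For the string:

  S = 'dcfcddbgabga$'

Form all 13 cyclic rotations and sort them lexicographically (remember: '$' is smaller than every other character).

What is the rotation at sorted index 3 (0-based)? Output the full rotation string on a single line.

Answer: bga$dcfcddbga

Derivation:
All 13 rotations (rotation i = S[i:]+S[:i]):
  rot[0] = dcfcddbgabga$
  rot[1] = cfcddbgabga$d
  rot[2] = fcddbgabga$dc
  rot[3] = cddbgabga$dcf
  rot[4] = ddbgabga$dcfc
  rot[5] = dbgabga$dcfcd
  rot[6] = bgabga$dcfcdd
  rot[7] = gabga$dcfcddb
  rot[8] = abga$dcfcddbg
  rot[9] = bga$dcfcddbga
  rot[10] = ga$dcfcddbgab
  rot[11] = a$dcfcddbgabg
  rot[12] = $dcfcddbgabga
Sorted (with $ < everything):
  sorted[0] = $dcfcddbgabga
  sorted[1] = a$dcfcddbgabg
  sorted[2] = abga$dcfcddbg
  sorted[3] = bga$dcfcddbga
  sorted[4] = bgabga$dcfcdd
  sorted[5] = cddbgabga$dcf
  sorted[6] = cfcddbgabga$d
  sorted[7] = dbgabga$dcfcd
  sorted[8] = dcfcddbgabga$
  sorted[9] = ddbgabga$dcfc
  sorted[10] = fcddbgabga$dc
  sorted[11] = ga$dcfcddbgab
  sorted[12] = gabga$dcfcddb
sorted[3] = bga$dcfcddbga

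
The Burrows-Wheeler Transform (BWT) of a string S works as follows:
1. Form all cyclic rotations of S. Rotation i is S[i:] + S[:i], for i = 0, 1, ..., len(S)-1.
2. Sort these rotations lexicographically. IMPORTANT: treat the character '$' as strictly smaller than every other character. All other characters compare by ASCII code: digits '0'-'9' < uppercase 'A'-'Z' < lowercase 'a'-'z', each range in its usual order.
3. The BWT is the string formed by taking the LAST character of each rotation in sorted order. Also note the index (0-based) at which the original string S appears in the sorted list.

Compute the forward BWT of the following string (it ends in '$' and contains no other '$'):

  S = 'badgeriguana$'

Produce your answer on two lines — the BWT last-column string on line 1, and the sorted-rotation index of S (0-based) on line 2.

Answer: anbu$agdiraeg
4

Derivation:
All 13 rotations (rotation i = S[i:]+S[:i]):
  rot[0] = badgeriguana$
  rot[1] = adgeriguana$b
  rot[2] = dgeriguana$ba
  rot[3] = geriguana$bad
  rot[4] = eriguana$badg
  rot[5] = riguana$badge
  rot[6] = iguana$badger
  rot[7] = guana$badgeri
  rot[8] = uana$badgerig
  rot[9] = ana$badgerigu
  rot[10] = na$badgerigua
  rot[11] = a$badgeriguan
  rot[12] = $badgeriguana
Sorted (with $ < everything):
  sorted[0] = $badgeriguana  (last char: 'a')
  sorted[1] = a$badgeriguan  (last char: 'n')
  sorted[2] = adgeriguana$b  (last char: 'b')
  sorted[3] = ana$badgerigu  (last char: 'u')
  sorted[4] = badgeriguana$  (last char: '$')
  sorted[5] = dgeriguana$ba  (last char: 'a')
  sorted[6] = eriguana$badg  (last char: 'g')
  sorted[7] = geriguana$bad  (last char: 'd')
  sorted[8] = guana$badgeri  (last char: 'i')
  sorted[9] = iguana$badger  (last char: 'r')
  sorted[10] = na$badgerigua  (last char: 'a')
  sorted[11] = riguana$badge  (last char: 'e')
  sorted[12] = uana$badgerig  (last char: 'g')
Last column: anbu$agdiraeg
Original string S is at sorted index 4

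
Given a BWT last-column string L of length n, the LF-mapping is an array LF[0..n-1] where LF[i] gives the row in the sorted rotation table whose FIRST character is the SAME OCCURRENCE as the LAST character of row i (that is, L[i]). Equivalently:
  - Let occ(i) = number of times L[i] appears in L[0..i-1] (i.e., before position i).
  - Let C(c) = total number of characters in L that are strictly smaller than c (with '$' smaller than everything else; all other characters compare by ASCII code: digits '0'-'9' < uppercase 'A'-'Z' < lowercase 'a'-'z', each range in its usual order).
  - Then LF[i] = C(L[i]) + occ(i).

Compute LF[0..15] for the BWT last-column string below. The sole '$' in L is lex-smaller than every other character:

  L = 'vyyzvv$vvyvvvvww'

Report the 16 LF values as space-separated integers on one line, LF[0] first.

Answer: 1 12 13 15 2 3 0 4 5 14 6 7 8 9 10 11

Derivation:
Char counts: '$':1, 'v':9, 'w':2, 'y':3, 'z':1
C (first-col start): C('$')=0, C('v')=1, C('w')=10, C('y')=12, C('z')=15
L[0]='v': occ=0, LF[0]=C('v')+0=1+0=1
L[1]='y': occ=0, LF[1]=C('y')+0=12+0=12
L[2]='y': occ=1, LF[2]=C('y')+1=12+1=13
L[3]='z': occ=0, LF[3]=C('z')+0=15+0=15
L[4]='v': occ=1, LF[4]=C('v')+1=1+1=2
L[5]='v': occ=2, LF[5]=C('v')+2=1+2=3
L[6]='$': occ=0, LF[6]=C('$')+0=0+0=0
L[7]='v': occ=3, LF[7]=C('v')+3=1+3=4
L[8]='v': occ=4, LF[8]=C('v')+4=1+4=5
L[9]='y': occ=2, LF[9]=C('y')+2=12+2=14
L[10]='v': occ=5, LF[10]=C('v')+5=1+5=6
L[11]='v': occ=6, LF[11]=C('v')+6=1+6=7
L[12]='v': occ=7, LF[12]=C('v')+7=1+7=8
L[13]='v': occ=8, LF[13]=C('v')+8=1+8=9
L[14]='w': occ=0, LF[14]=C('w')+0=10+0=10
L[15]='w': occ=1, LF[15]=C('w')+1=10+1=11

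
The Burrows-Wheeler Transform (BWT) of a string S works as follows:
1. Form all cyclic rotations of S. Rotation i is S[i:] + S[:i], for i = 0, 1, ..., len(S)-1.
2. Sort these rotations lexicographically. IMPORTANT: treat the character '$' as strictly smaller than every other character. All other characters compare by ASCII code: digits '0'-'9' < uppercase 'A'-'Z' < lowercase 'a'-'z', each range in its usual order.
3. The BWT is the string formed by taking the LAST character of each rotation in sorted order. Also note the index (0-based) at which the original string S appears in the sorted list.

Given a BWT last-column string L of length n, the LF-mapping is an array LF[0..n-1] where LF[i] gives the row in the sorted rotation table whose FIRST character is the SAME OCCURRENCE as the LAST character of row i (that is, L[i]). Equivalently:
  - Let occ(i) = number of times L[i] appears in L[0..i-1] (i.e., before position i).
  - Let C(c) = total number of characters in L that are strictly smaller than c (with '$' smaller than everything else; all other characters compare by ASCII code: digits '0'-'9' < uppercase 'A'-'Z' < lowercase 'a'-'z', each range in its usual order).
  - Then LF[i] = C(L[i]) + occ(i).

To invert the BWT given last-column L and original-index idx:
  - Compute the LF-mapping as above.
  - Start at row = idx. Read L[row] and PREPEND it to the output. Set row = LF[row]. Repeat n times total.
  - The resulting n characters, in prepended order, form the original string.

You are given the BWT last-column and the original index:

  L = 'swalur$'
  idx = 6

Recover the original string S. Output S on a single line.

LF mapping: 4 6 1 2 5 3 0
Walk LF starting at row 6, prepending L[row]:
  step 1: row=6, L[6]='$', prepend. Next row=LF[6]=0
  step 2: row=0, L[0]='s', prepend. Next row=LF[0]=4
  step 3: row=4, L[4]='u', prepend. Next row=LF[4]=5
  step 4: row=5, L[5]='r', prepend. Next row=LF[5]=3
  step 5: row=3, L[3]='l', prepend. Next row=LF[3]=2
  step 6: row=2, L[2]='a', prepend. Next row=LF[2]=1
  step 7: row=1, L[1]='w', prepend. Next row=LF[1]=6
Reversed output: walrus$

Answer: walrus$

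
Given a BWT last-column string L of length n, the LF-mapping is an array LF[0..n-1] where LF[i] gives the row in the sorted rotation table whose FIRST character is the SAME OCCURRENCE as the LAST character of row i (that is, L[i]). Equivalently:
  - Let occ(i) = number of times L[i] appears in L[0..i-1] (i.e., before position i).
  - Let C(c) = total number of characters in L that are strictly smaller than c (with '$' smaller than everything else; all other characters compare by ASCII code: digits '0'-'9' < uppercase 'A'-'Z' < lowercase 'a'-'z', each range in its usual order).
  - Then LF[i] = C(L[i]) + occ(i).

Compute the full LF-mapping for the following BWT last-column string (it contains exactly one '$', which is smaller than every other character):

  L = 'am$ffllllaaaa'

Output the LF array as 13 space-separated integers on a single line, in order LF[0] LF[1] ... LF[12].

Char counts: '$':1, 'a':5, 'f':2, 'l':4, 'm':1
C (first-col start): C('$')=0, C('a')=1, C('f')=6, C('l')=8, C('m')=12
L[0]='a': occ=0, LF[0]=C('a')+0=1+0=1
L[1]='m': occ=0, LF[1]=C('m')+0=12+0=12
L[2]='$': occ=0, LF[2]=C('$')+0=0+0=0
L[3]='f': occ=0, LF[3]=C('f')+0=6+0=6
L[4]='f': occ=1, LF[4]=C('f')+1=6+1=7
L[5]='l': occ=0, LF[5]=C('l')+0=8+0=8
L[6]='l': occ=1, LF[6]=C('l')+1=8+1=9
L[7]='l': occ=2, LF[7]=C('l')+2=8+2=10
L[8]='l': occ=3, LF[8]=C('l')+3=8+3=11
L[9]='a': occ=1, LF[9]=C('a')+1=1+1=2
L[10]='a': occ=2, LF[10]=C('a')+2=1+2=3
L[11]='a': occ=3, LF[11]=C('a')+3=1+3=4
L[12]='a': occ=4, LF[12]=C('a')+4=1+4=5

Answer: 1 12 0 6 7 8 9 10 11 2 3 4 5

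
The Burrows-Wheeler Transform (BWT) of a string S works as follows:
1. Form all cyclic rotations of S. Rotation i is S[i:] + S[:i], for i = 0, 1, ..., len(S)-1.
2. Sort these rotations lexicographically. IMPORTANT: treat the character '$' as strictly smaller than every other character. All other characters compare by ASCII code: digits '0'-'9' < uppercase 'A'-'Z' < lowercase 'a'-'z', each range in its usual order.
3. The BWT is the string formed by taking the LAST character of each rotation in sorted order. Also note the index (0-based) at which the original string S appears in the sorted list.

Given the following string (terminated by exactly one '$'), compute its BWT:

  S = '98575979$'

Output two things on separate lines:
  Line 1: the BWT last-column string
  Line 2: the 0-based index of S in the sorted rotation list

All 9 rotations (rotation i = S[i:]+S[:i]):
  rot[0] = 98575979$
  rot[1] = 8575979$9
  rot[2] = 575979$98
  rot[3] = 75979$985
  rot[4] = 5979$9857
  rot[5] = 979$98575
  rot[6] = 79$985759
  rot[7] = 9$9857597
  rot[8] = $98575979
Sorted (with $ < everything):
  sorted[0] = $98575979  (last char: '9')
  sorted[1] = 575979$98  (last char: '8')
  sorted[2] = 5979$9857  (last char: '7')
  sorted[3] = 75979$985  (last char: '5')
  sorted[4] = 79$985759  (last char: '9')
  sorted[5] = 8575979$9  (last char: '9')
  sorted[6] = 9$9857597  (last char: '7')
  sorted[7] = 979$98575  (last char: '5')
  sorted[8] = 98575979$  (last char: '$')
Last column: 98759975$
Original string S is at sorted index 8

Answer: 98759975$
8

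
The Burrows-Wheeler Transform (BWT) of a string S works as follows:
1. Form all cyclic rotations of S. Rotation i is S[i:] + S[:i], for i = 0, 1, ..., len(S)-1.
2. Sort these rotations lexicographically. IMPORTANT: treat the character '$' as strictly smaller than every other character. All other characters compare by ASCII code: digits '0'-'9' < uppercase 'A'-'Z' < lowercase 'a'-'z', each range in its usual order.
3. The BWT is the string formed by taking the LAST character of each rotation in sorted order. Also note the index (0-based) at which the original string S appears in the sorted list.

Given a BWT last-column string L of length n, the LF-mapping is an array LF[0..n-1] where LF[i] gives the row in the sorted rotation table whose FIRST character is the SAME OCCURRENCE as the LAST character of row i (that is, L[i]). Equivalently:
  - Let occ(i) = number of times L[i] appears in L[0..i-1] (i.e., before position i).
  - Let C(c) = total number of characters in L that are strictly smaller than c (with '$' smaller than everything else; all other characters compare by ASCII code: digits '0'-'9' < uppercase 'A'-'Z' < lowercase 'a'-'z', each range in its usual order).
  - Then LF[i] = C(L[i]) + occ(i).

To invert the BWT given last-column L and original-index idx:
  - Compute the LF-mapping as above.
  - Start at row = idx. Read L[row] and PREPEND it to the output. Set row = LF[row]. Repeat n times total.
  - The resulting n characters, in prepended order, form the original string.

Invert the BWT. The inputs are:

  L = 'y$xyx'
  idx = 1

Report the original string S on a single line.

LF mapping: 3 0 1 4 2
Walk LF starting at row 1, prepending L[row]:
  step 1: row=1, L[1]='$', prepend. Next row=LF[1]=0
  step 2: row=0, L[0]='y', prepend. Next row=LF[0]=3
  step 3: row=3, L[3]='y', prepend. Next row=LF[3]=4
  step 4: row=4, L[4]='x', prepend. Next row=LF[4]=2
  step 5: row=2, L[2]='x', prepend. Next row=LF[2]=1
Reversed output: xxyy$

Answer: xxyy$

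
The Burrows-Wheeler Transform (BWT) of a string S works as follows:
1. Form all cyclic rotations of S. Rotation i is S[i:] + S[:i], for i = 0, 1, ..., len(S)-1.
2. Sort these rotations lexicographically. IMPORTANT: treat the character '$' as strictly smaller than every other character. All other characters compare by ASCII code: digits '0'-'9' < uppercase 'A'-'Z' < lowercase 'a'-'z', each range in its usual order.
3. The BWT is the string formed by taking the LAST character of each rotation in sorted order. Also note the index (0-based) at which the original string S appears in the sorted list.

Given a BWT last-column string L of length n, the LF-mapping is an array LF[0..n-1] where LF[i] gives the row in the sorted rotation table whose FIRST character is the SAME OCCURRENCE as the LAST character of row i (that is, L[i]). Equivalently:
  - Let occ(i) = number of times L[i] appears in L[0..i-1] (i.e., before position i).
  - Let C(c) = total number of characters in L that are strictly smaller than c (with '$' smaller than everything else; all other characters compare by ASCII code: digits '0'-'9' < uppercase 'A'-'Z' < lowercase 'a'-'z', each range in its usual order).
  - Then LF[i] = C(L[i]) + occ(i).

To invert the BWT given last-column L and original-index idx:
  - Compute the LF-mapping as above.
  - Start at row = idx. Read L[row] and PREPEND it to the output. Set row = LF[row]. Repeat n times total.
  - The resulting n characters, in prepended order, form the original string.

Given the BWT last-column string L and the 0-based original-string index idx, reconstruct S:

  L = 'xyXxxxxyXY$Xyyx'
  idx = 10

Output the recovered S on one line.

Answer: xyyyxYxxXyXXxx$

Derivation:
LF mapping: 5 11 1 6 7 8 9 12 2 4 0 3 13 14 10
Walk LF starting at row 10, prepending L[row]:
  step 1: row=10, L[10]='$', prepend. Next row=LF[10]=0
  step 2: row=0, L[0]='x', prepend. Next row=LF[0]=5
  step 3: row=5, L[5]='x', prepend. Next row=LF[5]=8
  step 4: row=8, L[8]='X', prepend. Next row=LF[8]=2
  step 5: row=2, L[2]='X', prepend. Next row=LF[2]=1
  step 6: row=1, L[1]='y', prepend. Next row=LF[1]=11
  step 7: row=11, L[11]='X', prepend. Next row=LF[11]=3
  step 8: row=3, L[3]='x', prepend. Next row=LF[3]=6
  step 9: row=6, L[6]='x', prepend. Next row=LF[6]=9
  step 10: row=9, L[9]='Y', prepend. Next row=LF[9]=4
  step 11: row=4, L[4]='x', prepend. Next row=LF[4]=7
  step 12: row=7, L[7]='y', prepend. Next row=LF[7]=12
  step 13: row=12, L[12]='y', prepend. Next row=LF[12]=13
  step 14: row=13, L[13]='y', prepend. Next row=LF[13]=14
  step 15: row=14, L[14]='x', prepend. Next row=LF[14]=10
Reversed output: xyyyxYxxXyXXxx$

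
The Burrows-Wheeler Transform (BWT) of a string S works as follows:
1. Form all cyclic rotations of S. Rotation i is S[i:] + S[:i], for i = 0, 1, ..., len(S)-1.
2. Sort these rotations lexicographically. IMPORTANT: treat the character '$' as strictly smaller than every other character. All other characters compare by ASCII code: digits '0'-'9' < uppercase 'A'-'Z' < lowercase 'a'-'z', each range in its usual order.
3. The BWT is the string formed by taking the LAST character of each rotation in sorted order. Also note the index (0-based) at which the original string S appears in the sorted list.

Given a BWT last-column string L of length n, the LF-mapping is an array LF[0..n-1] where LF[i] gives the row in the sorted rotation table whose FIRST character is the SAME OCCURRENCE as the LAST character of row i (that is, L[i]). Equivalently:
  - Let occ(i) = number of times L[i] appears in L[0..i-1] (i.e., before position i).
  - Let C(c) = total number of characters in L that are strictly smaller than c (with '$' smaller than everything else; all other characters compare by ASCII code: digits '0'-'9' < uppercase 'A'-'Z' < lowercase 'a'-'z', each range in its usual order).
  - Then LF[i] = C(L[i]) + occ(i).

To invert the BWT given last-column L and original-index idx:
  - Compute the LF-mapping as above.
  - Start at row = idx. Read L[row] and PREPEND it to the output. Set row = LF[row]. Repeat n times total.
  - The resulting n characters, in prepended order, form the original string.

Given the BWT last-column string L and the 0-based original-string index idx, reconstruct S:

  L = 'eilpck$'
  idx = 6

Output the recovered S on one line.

Answer: pickle$

Derivation:
LF mapping: 2 3 5 6 1 4 0
Walk LF starting at row 6, prepending L[row]:
  step 1: row=6, L[6]='$', prepend. Next row=LF[6]=0
  step 2: row=0, L[0]='e', prepend. Next row=LF[0]=2
  step 3: row=2, L[2]='l', prepend. Next row=LF[2]=5
  step 4: row=5, L[5]='k', prepend. Next row=LF[5]=4
  step 5: row=4, L[4]='c', prepend. Next row=LF[4]=1
  step 6: row=1, L[1]='i', prepend. Next row=LF[1]=3
  step 7: row=3, L[3]='p', prepend. Next row=LF[3]=6
Reversed output: pickle$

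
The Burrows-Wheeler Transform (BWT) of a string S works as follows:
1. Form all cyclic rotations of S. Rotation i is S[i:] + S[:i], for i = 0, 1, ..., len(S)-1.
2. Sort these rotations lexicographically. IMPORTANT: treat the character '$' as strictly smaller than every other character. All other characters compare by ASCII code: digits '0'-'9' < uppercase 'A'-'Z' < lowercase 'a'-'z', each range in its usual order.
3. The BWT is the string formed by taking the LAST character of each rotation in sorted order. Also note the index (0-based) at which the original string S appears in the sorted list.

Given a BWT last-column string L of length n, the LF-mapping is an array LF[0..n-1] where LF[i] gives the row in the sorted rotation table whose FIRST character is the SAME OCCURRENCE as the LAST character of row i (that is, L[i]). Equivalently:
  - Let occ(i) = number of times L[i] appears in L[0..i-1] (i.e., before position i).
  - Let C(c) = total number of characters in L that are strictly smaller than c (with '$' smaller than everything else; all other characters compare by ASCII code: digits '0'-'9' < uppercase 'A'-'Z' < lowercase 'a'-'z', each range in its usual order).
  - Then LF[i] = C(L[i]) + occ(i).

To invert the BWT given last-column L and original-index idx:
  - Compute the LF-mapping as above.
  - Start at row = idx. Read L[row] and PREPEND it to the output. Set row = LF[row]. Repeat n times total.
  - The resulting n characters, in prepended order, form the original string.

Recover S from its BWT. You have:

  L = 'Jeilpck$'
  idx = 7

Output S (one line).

LF mapping: 1 3 4 6 7 2 5 0
Walk LF starting at row 7, prepending L[row]:
  step 1: row=7, L[7]='$', prepend. Next row=LF[7]=0
  step 2: row=0, L[0]='J', prepend. Next row=LF[0]=1
  step 3: row=1, L[1]='e', prepend. Next row=LF[1]=3
  step 4: row=3, L[3]='l', prepend. Next row=LF[3]=6
  step 5: row=6, L[6]='k', prepend. Next row=LF[6]=5
  step 6: row=5, L[5]='c', prepend. Next row=LF[5]=2
  step 7: row=2, L[2]='i', prepend. Next row=LF[2]=4
  step 8: row=4, L[4]='p', prepend. Next row=LF[4]=7
Reversed output: pickleJ$

Answer: pickleJ$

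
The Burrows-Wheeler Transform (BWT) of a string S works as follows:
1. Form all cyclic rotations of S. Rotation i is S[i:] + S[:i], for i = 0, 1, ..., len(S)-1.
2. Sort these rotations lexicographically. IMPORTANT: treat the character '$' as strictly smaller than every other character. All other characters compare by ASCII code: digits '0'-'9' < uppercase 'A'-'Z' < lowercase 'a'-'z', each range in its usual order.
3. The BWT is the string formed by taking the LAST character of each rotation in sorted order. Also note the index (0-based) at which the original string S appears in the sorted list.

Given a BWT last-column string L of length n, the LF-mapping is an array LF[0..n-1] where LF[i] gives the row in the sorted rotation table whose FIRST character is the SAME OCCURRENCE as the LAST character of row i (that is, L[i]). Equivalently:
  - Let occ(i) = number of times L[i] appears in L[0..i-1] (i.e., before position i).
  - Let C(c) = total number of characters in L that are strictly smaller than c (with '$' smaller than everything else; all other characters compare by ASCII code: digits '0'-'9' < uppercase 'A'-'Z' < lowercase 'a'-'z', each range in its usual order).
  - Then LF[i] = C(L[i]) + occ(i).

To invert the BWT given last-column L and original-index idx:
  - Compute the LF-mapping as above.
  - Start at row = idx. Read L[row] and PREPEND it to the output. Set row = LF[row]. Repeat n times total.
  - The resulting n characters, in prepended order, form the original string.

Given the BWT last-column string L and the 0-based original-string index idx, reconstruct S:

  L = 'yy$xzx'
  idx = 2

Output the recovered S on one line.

LF mapping: 3 4 0 1 5 2
Walk LF starting at row 2, prepending L[row]:
  step 1: row=2, L[2]='$', prepend. Next row=LF[2]=0
  step 2: row=0, L[0]='y', prepend. Next row=LF[0]=3
  step 3: row=3, L[3]='x', prepend. Next row=LF[3]=1
  step 4: row=1, L[1]='y', prepend. Next row=LF[1]=4
  step 5: row=4, L[4]='z', prepend. Next row=LF[4]=5
  step 6: row=5, L[5]='x', prepend. Next row=LF[5]=2
Reversed output: xzyxy$

Answer: xzyxy$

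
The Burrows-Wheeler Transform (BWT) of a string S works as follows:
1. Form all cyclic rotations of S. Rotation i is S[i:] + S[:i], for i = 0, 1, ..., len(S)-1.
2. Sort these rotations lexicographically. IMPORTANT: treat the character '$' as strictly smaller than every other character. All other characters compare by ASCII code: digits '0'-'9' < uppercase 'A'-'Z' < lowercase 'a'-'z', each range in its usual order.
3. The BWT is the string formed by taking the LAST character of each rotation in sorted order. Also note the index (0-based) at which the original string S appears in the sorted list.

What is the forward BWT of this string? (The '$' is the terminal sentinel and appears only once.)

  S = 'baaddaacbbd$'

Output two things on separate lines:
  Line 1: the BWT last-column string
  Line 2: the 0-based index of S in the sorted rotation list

Answer: ddbaa$cbabda
5

Derivation:
All 12 rotations (rotation i = S[i:]+S[:i]):
  rot[0] = baaddaacbbd$
  rot[1] = aaddaacbbd$b
  rot[2] = addaacbbd$ba
  rot[3] = ddaacbbd$baa
  rot[4] = daacbbd$baad
  rot[5] = aacbbd$baadd
  rot[6] = acbbd$baadda
  rot[7] = cbbd$baaddaa
  rot[8] = bbd$baaddaac
  rot[9] = bd$baaddaacb
  rot[10] = d$baaddaacbb
  rot[11] = $baaddaacbbd
Sorted (with $ < everything):
  sorted[0] = $baaddaacbbd  (last char: 'd')
  sorted[1] = aacbbd$baadd  (last char: 'd')
  sorted[2] = aaddaacbbd$b  (last char: 'b')
  sorted[3] = acbbd$baadda  (last char: 'a')
  sorted[4] = addaacbbd$ba  (last char: 'a')
  sorted[5] = baaddaacbbd$  (last char: '$')
  sorted[6] = bbd$baaddaac  (last char: 'c')
  sorted[7] = bd$baaddaacb  (last char: 'b')
  sorted[8] = cbbd$baaddaa  (last char: 'a')
  sorted[9] = d$baaddaacbb  (last char: 'b')
  sorted[10] = daacbbd$baad  (last char: 'd')
  sorted[11] = ddaacbbd$baa  (last char: 'a')
Last column: ddbaa$cbabda
Original string S is at sorted index 5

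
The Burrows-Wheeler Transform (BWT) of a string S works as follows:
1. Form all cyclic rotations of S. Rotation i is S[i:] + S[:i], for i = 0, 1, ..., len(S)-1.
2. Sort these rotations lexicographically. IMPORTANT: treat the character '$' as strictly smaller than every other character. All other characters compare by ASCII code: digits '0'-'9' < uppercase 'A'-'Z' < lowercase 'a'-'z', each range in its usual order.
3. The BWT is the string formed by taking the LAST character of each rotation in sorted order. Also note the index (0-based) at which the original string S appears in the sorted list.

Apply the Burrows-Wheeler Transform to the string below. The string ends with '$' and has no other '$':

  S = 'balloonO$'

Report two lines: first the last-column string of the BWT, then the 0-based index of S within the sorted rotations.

Answer: Onb$alool
3

Derivation:
All 9 rotations (rotation i = S[i:]+S[:i]):
  rot[0] = balloonO$
  rot[1] = alloonO$b
  rot[2] = lloonO$ba
  rot[3] = loonO$bal
  rot[4] = oonO$ball
  rot[5] = onO$ballo
  rot[6] = nO$balloo
  rot[7] = O$balloon
  rot[8] = $balloonO
Sorted (with $ < everything):
  sorted[0] = $balloonO  (last char: 'O')
  sorted[1] = O$balloon  (last char: 'n')
  sorted[2] = alloonO$b  (last char: 'b')
  sorted[3] = balloonO$  (last char: '$')
  sorted[4] = lloonO$ba  (last char: 'a')
  sorted[5] = loonO$bal  (last char: 'l')
  sorted[6] = nO$balloo  (last char: 'o')
  sorted[7] = onO$ballo  (last char: 'o')
  sorted[8] = oonO$ball  (last char: 'l')
Last column: Onb$alool
Original string S is at sorted index 3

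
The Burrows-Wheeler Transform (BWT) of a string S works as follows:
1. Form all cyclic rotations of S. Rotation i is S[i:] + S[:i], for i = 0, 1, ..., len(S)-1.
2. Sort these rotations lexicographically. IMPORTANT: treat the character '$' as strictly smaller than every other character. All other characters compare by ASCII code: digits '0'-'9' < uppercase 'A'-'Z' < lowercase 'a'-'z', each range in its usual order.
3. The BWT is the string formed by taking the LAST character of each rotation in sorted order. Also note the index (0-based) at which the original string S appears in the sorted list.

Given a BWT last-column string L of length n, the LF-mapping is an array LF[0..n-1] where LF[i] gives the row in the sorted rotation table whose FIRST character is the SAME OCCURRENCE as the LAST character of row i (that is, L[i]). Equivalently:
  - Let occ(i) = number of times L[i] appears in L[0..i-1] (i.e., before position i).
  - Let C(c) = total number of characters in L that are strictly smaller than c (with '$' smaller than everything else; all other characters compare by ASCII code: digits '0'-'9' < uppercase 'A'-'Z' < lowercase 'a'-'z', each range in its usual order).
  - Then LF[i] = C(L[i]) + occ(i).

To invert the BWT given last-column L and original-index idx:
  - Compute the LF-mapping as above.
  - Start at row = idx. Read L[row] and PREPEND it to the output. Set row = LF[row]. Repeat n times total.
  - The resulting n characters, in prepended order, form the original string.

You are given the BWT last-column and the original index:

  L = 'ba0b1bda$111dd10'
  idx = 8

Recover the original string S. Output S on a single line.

LF mapping: 10 8 1 11 3 12 13 9 0 4 5 6 14 15 7 2
Walk LF starting at row 8, prepending L[row]:
  step 1: row=8, L[8]='$', prepend. Next row=LF[8]=0
  step 2: row=0, L[0]='b', prepend. Next row=LF[0]=10
  step 3: row=10, L[10]='1', prepend. Next row=LF[10]=5
  step 4: row=5, L[5]='b', prepend. Next row=LF[5]=12
  step 5: row=12, L[12]='d', prepend. Next row=LF[12]=14
  step 6: row=14, L[14]='1', prepend. Next row=LF[14]=7
  step 7: row=7, L[7]='a', prepend. Next row=LF[7]=9
  step 8: row=9, L[9]='1', prepend. Next row=LF[9]=4
  step 9: row=4, L[4]='1', prepend. Next row=LF[4]=3
  step 10: row=3, L[3]='b', prepend. Next row=LF[3]=11
  step 11: row=11, L[11]='1', prepend. Next row=LF[11]=6
  step 12: row=6, L[6]='d', prepend. Next row=LF[6]=13
  step 13: row=13, L[13]='d', prepend. Next row=LF[13]=15
  step 14: row=15, L[15]='0', prepend. Next row=LF[15]=2
  step 15: row=2, L[2]='0', prepend. Next row=LF[2]=1
  step 16: row=1, L[1]='a', prepend. Next row=LF[1]=8
Reversed output: a00dd1b11a1db1b$

Answer: a00dd1b11a1db1b$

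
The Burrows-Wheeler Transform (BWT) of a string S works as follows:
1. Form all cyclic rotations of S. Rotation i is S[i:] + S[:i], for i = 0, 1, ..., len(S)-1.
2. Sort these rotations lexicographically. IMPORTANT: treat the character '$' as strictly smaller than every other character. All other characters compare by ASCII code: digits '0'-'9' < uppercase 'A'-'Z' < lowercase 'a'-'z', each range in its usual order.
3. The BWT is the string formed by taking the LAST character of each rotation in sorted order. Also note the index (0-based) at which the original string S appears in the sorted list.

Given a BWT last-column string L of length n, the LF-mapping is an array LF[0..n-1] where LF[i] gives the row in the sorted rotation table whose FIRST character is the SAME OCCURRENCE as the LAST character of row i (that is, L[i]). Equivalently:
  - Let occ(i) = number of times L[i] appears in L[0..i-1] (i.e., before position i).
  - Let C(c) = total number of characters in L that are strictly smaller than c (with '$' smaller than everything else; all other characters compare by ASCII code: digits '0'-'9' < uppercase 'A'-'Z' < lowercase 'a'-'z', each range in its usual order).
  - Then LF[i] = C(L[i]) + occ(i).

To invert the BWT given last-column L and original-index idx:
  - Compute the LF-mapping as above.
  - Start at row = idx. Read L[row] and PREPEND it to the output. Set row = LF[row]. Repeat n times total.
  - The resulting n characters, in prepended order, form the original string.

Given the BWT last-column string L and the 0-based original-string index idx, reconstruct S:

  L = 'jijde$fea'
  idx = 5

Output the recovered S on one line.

LF mapping: 7 6 8 2 3 0 5 4 1
Walk LF starting at row 5, prepending L[row]:
  step 1: row=5, L[5]='$', prepend. Next row=LF[5]=0
  step 2: row=0, L[0]='j', prepend. Next row=LF[0]=7
  step 3: row=7, L[7]='e', prepend. Next row=LF[7]=4
  step 4: row=4, L[4]='e', prepend. Next row=LF[4]=3
  step 5: row=3, L[3]='d', prepend. Next row=LF[3]=2
  step 6: row=2, L[2]='j', prepend. Next row=LF[2]=8
  step 7: row=8, L[8]='a', prepend. Next row=LF[8]=1
  step 8: row=1, L[1]='i', prepend. Next row=LF[1]=6
  step 9: row=6, L[6]='f', prepend. Next row=LF[6]=5
Reversed output: fiajdeej$

Answer: fiajdeej$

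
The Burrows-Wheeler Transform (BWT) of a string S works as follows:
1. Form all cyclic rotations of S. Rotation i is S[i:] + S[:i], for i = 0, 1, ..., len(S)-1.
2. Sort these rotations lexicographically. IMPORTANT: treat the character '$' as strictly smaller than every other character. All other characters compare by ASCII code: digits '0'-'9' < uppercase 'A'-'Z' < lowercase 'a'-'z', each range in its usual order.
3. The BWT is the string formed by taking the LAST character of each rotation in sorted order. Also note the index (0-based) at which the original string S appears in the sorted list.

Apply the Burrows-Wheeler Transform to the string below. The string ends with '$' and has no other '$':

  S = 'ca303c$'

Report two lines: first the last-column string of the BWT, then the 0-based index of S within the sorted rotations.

Answer: c3a0c3$
6

Derivation:
All 7 rotations (rotation i = S[i:]+S[:i]):
  rot[0] = ca303c$
  rot[1] = a303c$c
  rot[2] = 303c$ca
  rot[3] = 03c$ca3
  rot[4] = 3c$ca30
  rot[5] = c$ca303
  rot[6] = $ca303c
Sorted (with $ < everything):
  sorted[0] = $ca303c  (last char: 'c')
  sorted[1] = 03c$ca3  (last char: '3')
  sorted[2] = 303c$ca  (last char: 'a')
  sorted[3] = 3c$ca30  (last char: '0')
  sorted[4] = a303c$c  (last char: 'c')
  sorted[5] = c$ca303  (last char: '3')
  sorted[6] = ca303c$  (last char: '$')
Last column: c3a0c3$
Original string S is at sorted index 6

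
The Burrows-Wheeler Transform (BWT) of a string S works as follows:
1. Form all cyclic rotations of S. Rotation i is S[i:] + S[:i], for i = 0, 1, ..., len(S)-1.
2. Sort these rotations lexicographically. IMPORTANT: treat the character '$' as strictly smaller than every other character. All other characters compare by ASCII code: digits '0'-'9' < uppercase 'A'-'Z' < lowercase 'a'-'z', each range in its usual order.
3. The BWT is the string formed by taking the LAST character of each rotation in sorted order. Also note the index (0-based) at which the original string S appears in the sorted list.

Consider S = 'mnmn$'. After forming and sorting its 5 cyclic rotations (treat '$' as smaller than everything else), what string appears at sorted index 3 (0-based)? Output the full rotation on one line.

All 5 rotations (rotation i = S[i:]+S[:i]):
  rot[0] = mnmn$
  rot[1] = nmn$m
  rot[2] = mn$mn
  rot[3] = n$mnm
  rot[4] = $mnmn
Sorted (with $ < everything):
  sorted[0] = $mnmn
  sorted[1] = mn$mn
  sorted[2] = mnmn$
  sorted[3] = n$mnm
  sorted[4] = nmn$m
sorted[3] = n$mnm

Answer: n$mnm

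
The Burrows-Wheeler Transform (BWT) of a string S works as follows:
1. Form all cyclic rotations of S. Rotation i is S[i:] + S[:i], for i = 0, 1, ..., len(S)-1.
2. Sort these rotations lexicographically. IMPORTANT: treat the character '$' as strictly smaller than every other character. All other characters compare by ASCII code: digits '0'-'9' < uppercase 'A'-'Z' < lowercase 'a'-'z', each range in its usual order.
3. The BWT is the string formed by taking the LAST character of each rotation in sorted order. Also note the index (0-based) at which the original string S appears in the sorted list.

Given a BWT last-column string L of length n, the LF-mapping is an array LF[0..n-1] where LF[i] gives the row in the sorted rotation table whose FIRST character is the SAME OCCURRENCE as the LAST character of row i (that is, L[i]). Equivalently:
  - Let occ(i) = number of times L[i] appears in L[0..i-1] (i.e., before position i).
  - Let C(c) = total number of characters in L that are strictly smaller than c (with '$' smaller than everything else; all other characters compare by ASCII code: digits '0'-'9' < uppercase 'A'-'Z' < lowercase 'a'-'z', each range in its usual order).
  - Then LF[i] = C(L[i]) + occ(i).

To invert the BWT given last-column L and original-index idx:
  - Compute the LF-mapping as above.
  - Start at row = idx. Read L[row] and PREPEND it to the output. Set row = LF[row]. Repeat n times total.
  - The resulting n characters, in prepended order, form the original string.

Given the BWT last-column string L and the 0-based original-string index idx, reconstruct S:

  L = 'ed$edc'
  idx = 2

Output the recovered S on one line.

LF mapping: 4 2 0 5 3 1
Walk LF starting at row 2, prepending L[row]:
  step 1: row=2, L[2]='$', prepend. Next row=LF[2]=0
  step 2: row=0, L[0]='e', prepend. Next row=LF[0]=4
  step 3: row=4, L[4]='d', prepend. Next row=LF[4]=3
  step 4: row=3, L[3]='e', prepend. Next row=LF[3]=5
  step 5: row=5, L[5]='c', prepend. Next row=LF[5]=1
  step 6: row=1, L[1]='d', prepend. Next row=LF[1]=2
Reversed output: dcede$

Answer: dcede$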